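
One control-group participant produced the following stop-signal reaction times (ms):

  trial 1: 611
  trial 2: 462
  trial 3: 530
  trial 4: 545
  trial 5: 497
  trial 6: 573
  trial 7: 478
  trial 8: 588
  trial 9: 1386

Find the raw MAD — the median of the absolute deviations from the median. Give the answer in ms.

Sorted: 462, 478, 497, 530, 545, 573, 588, 611, 1386 → median = 545
|x − 545|: 66, 83, 15, 0, 48, 28, 67, 43, 841
Sorted deviations: 0, 15, 28, 43, 48, 66, 67, 83, 841 → MAD = 48

48 ms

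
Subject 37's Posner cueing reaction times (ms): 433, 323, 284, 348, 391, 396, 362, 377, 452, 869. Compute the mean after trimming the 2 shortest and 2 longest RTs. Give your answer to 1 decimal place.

384.5 ms

Sorted: 284, 323, 348, 362, 377, 391, 396, 433, 452, 869
Drop lowest 2 (284, 323) and highest 2 (452, 869)
Remaining (n=6): Σ = 2307, mean = 2307/6 = 384.500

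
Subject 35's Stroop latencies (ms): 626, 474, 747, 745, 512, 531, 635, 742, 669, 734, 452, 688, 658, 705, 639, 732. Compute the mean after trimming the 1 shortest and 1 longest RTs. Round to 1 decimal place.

Sorted: 452, 474, 512, 531, 626, 635, 639, 658, 669, 688, 705, 732, 734, 742, 745, 747
Drop lowest 1 (452) and highest 1 (747)
Remaining (n=14): Σ = 9090, mean = 9090/14 = 649.286

649.3 ms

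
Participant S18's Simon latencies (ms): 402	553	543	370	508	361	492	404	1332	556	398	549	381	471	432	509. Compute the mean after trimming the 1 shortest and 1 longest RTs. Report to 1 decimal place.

Sorted: 361, 370, 381, 398, 402, 404, 432, 471, 492, 508, 509, 543, 549, 553, 556, 1332
Drop lowest 1 (361) and highest 1 (1332)
Remaining (n=14): Σ = 6568, mean = 6568/14 = 469.143

469.1 ms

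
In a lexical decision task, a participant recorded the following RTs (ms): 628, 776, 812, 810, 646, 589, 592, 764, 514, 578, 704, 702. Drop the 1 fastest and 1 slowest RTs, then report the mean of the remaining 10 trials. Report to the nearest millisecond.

679 ms

Sorted: 514, 578, 589, 592, 628, 646, 702, 704, 764, 776, 810, 812
Drop lowest 1 (514) and highest 1 (812)
Remaining (n=10): Σ = 6789, mean = 6789/10 = 678.900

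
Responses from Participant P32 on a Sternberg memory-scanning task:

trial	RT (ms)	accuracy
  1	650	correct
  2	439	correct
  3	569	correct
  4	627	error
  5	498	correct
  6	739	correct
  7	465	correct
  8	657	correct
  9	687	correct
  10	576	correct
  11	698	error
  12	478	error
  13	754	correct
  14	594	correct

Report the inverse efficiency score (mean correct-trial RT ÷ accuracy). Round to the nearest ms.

Correct trials (n=11): 650, 439, 569, 498, 739, 465, 657, 687, 576, 754, 594
Mean correct RT = 6628/11 = 602.5455 ms
Proportion correct = 11/14
IES = 602.5455 / (11/14) = 766.876 ms

767 ms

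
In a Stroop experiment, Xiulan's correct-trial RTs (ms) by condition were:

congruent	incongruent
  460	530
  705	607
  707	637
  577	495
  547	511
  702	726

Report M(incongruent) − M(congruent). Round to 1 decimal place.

-32.0 ms

M(congruent) = 3698/6 = 616.333
M(incongruent) = 3506/6 = 584.333
Difference = 584.333 − 616.333 = -32.000 ms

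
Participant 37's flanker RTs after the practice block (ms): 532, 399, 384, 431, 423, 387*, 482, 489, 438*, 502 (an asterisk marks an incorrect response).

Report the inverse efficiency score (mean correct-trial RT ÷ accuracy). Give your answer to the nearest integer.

569 ms

Correct trials (n=8): 532, 399, 384, 431, 423, 482, 489, 502
Mean correct RT = 3642/8 = 455.2500 ms
Proportion correct = 8/10
IES = 455.2500 / (8/10) = 569.062 ms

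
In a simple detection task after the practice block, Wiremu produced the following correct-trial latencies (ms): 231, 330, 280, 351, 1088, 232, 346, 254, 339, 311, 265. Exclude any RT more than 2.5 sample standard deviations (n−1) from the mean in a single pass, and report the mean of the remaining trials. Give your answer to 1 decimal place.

n = 11, ΣRT = 4027, M = 366.091
Σ(x−M)² = 593280.91; s = √(593280.91/10) = 243.574
Cutoffs: 366.091 ± 2.5·243.574 → [-242.8, 975.0]
Outside: 1088 → excluded.
Retained (n=10): Σ = 2939, mean = 2939/10 = 293.900

293.9 ms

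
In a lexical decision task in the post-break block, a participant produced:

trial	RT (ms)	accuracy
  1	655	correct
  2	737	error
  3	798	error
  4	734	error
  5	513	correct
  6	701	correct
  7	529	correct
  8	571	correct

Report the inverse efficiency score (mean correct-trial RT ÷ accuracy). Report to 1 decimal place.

Correct trials (n=5): 655, 513, 701, 529, 571
Mean correct RT = 2969/5 = 593.8000 ms
Proportion correct = 5/8
IES = 593.8000 / (5/8) = 950.080 ms

950.1 ms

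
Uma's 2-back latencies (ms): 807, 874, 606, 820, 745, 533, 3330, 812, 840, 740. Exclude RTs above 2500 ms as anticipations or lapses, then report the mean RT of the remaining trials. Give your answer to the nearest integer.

Excluded: 3330
Retained (n=9): Σ = 6777
Mean = 6777/9 = 753.0000

753 ms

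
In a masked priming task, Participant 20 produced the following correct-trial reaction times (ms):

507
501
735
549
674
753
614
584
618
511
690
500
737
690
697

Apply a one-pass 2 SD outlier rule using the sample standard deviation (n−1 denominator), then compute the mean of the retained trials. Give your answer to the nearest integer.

n = 15, ΣRT = 9360, M = 624.000
Σ(x−M)² = 122596.00; s = √(122596.00/14) = 93.578
Cutoffs: 624.000 ± 2·93.578 → [436.8, 811.2]
No RTs fall outside the cutoffs; all 15 retained. Mean = 9360/15 = 624.000

624 ms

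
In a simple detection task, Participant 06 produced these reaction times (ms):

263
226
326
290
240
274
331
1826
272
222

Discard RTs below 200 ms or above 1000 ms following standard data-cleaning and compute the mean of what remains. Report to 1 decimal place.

Excluded: 1826
Retained (n=9): Σ = 2444
Mean = 2444/9 = 271.5556

271.6 ms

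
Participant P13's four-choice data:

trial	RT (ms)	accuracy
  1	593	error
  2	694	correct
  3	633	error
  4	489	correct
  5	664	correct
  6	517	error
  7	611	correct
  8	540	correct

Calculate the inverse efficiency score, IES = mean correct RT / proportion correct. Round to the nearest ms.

959 ms

Correct trials (n=5): 694, 489, 664, 611, 540
Mean correct RT = 2998/5 = 599.6000 ms
Proportion correct = 5/8
IES = 599.6000 / (5/8) = 959.360 ms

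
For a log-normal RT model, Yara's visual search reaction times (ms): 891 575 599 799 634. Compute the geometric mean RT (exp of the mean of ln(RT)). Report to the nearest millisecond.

689 ms

ln(RT): 6.7923, 6.3544, 6.3953, 6.6834, 6.4520
Mean ln(RT) = 32.6774/5 = 6.53548
Geometric mean = exp(6.53548) = 689.16 ms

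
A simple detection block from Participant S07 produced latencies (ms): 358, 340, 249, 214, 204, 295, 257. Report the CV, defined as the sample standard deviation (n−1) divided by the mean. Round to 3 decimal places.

n = 7, Σ = 1917, M = 273.8571
Σ(x−M)² = 21266.857; s = √(21266.857/6) = 59.5355
CV = 59.5355 / 273.8571 = 0.21740

0.217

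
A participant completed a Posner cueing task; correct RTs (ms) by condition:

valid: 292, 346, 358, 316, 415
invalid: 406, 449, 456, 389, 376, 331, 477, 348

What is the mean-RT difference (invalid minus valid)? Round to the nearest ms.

M(valid) = 1727/5 = 345.400
M(invalid) = 3232/8 = 404.000
Difference = 404.000 − 345.400 = 58.600 ms

59 ms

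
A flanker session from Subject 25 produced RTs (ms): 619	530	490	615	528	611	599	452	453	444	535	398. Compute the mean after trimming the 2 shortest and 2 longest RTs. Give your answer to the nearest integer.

525 ms

Sorted: 398, 444, 452, 453, 490, 528, 530, 535, 599, 611, 615, 619
Drop lowest 2 (398, 444) and highest 2 (615, 619)
Remaining (n=8): Σ = 4198, mean = 4198/8 = 524.750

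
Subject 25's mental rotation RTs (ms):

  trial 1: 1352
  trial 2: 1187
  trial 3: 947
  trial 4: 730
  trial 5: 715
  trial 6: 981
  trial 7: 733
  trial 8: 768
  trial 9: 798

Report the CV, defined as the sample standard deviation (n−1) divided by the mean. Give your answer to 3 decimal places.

0.249

n = 9, Σ = 8211, M = 912.3333
Σ(x−M)² = 412916.000; s = √(412916.000/8) = 227.1882
CV = 227.1882 / 912.3333 = 0.24902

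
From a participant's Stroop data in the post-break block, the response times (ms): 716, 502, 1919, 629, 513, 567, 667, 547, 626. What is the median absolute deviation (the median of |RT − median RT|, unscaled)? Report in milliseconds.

79 ms

Sorted: 502, 513, 547, 567, 626, 629, 667, 716, 1919 → median = 626
|x − 626|: 90, 124, 1293, 3, 113, 59, 41, 79, 0
Sorted deviations: 0, 3, 41, 59, 79, 90, 113, 124, 1293 → MAD = 79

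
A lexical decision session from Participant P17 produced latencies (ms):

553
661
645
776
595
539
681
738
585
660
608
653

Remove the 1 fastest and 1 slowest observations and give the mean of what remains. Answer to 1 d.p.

637.9 ms

Sorted: 539, 553, 585, 595, 608, 645, 653, 660, 661, 681, 738, 776
Drop lowest 1 (539) and highest 1 (776)
Remaining (n=10): Σ = 6379, mean = 6379/10 = 637.900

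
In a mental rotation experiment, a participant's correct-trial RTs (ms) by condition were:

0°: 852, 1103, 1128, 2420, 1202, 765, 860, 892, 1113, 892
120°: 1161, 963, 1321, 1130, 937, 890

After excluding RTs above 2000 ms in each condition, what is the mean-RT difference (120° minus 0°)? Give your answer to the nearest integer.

0°: exclude 2420
M(0°) = 8807/9 = 978.556
M(120°) = 6402/6 = 1067.000
Difference = 1067.000 − 978.556 = 88.444 ms

88 ms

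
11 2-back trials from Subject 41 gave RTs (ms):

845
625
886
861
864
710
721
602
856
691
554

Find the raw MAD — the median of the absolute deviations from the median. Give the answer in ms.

124 ms

Sorted: 554, 602, 625, 691, 710, 721, 845, 856, 861, 864, 886 → median = 721
|x − 721|: 124, 96, 165, 140, 143, 11, 0, 119, 135, 30, 167
Sorted deviations: 0, 11, 30, 96, 119, 124, 135, 140, 143, 165, 167 → MAD = 124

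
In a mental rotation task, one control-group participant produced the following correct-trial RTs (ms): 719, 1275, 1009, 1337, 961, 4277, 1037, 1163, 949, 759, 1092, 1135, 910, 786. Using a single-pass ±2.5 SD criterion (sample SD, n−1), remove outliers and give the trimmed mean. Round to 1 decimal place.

n = 14, ΣRT = 17409, M = 1243.500
Σ(x−M)² = 10347599.50; s = √(10347599.50/13) = 892.171
Cutoffs: 1243.500 ± 2.5·892.171 → [-986.9, 3473.9]
Outside: 4277 → excluded.
Retained (n=13): Σ = 13132, mean = 13132/13 = 1010.154

1010.2 ms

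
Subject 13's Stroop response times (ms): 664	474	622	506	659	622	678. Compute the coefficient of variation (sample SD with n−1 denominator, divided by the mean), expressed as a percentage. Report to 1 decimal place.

13.4%

n = 7, Σ = 4225, M = 603.5714
Σ(x−M)² = 39251.714; s = √(39251.714/6) = 80.8823
CV = 80.8823 / 603.5714 = 0.13401 = 13.401%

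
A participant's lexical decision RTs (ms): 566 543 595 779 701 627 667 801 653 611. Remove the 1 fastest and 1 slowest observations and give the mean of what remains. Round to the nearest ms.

650 ms

Sorted: 543, 566, 595, 611, 627, 653, 667, 701, 779, 801
Drop lowest 1 (543) and highest 1 (801)
Remaining (n=8): Σ = 5199, mean = 5199/8 = 649.875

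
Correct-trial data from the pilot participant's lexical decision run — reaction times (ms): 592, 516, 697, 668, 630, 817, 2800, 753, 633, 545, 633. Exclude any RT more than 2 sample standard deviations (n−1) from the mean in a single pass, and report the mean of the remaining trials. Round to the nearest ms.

n = 11, ΣRT = 9284, M = 844.000
Σ(x−M)² = 4282858.00; s = √(4282858.00/10) = 654.435
Cutoffs: 844.000 ± 2·654.435 → [-464.9, 2152.9]
Outside: 2800 → excluded.
Retained (n=10): Σ = 6484, mean = 6484/10 = 648.400

648 ms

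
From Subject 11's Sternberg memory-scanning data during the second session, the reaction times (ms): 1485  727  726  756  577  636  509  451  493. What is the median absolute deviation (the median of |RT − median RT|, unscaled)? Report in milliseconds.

Sorted: 451, 493, 509, 577, 636, 726, 727, 756, 1485 → median = 636
|x − 636|: 849, 91, 90, 120, 59, 0, 127, 185, 143
Sorted deviations: 0, 59, 90, 91, 120, 127, 143, 185, 849 → MAD = 120

120 ms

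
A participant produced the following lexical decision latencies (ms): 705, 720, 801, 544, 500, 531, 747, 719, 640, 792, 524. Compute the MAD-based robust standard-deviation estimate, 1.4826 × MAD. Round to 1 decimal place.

129.0 ms

Sorted: 500, 524, 531, 544, 640, 705, 719, 720, 747, 792, 801 → median = 705
|x − 705| sorted: 0, 14, 15, 42, 65, 87, 96, 161, 174, 181, 205 → MAD = 87
Robust SD ≈ 1.4826 × 87 = 128.986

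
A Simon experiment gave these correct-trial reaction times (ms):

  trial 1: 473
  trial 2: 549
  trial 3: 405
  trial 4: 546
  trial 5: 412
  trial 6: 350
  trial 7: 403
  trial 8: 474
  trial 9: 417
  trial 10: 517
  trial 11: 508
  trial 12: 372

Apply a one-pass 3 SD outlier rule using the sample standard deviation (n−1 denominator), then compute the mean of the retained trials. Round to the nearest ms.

n = 12, ΣRT = 5426, M = 452.167
Σ(x−M)² = 50769.67; s = √(50769.67/11) = 67.937
Cutoffs: 452.167 ± 3·67.937 → [248.4, 656.0]
No RTs fall outside the cutoffs; all 12 retained. Mean = 5426/12 = 452.167

452 ms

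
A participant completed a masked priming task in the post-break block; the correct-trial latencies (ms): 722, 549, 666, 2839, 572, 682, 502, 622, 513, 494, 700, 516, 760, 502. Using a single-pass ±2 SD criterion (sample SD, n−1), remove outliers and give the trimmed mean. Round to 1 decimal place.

n = 14, ΣRT = 10639, M = 759.929
Σ(x−M)² = 4765542.93; s = √(4765542.93/13) = 605.459
Cutoffs: 759.929 ± 2·605.459 → [-451.0, 1970.8]
Outside: 2839 → excluded.
Retained (n=13): Σ = 7800, mean = 7800/13 = 600.000

600.0 ms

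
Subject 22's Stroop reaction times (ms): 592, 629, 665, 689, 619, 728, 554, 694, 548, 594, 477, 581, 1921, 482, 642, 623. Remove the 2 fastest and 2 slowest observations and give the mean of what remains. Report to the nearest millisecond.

Sorted: 477, 482, 548, 554, 581, 592, 594, 619, 623, 629, 642, 665, 689, 694, 728, 1921
Drop lowest 2 (477, 482) and highest 2 (728, 1921)
Remaining (n=12): Σ = 7430, mean = 7430/12 = 619.167

619 ms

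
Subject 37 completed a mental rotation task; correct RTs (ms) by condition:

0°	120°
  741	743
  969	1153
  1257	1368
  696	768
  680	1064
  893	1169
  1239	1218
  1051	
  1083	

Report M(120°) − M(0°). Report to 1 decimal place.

112.4 ms

M(0°) = 8609/9 = 956.556
M(120°) = 7483/7 = 1069.000
Difference = 1069.000 − 956.556 = 112.444 ms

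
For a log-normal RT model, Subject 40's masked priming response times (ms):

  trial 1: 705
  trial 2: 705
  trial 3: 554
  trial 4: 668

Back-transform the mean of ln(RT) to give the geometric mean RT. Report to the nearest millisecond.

655 ms

ln(RT): 6.5582, 6.5582, 6.3172, 6.5043
Mean ln(RT) = 25.9378/4 = 6.48446
Geometric mean = exp(6.48446) = 654.89 ms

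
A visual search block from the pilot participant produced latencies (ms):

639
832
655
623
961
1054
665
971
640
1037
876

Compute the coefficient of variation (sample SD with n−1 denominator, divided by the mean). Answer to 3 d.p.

n = 11, Σ = 8953, M = 813.9091
Σ(x−M)² = 302618.909; s = √(302618.909/10) = 173.9595
CV = 173.9595 / 813.9091 = 0.21373

0.214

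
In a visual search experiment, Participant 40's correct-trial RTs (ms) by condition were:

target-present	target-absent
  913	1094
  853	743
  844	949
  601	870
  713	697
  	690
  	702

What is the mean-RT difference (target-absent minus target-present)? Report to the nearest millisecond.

M(target-present) = 3924/5 = 784.800
M(target-absent) = 5745/7 = 820.714
Difference = 820.714 − 784.800 = 35.914 ms

36 ms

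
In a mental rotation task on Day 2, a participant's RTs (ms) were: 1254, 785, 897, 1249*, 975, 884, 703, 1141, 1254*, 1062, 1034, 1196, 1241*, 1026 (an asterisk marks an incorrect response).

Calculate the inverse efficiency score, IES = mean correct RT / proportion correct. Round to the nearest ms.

Correct trials (n=11): 1254, 785, 897, 975, 884, 703, 1141, 1062, 1034, 1196, 1026
Mean correct RT = 10957/11 = 996.0909 ms
Proportion correct = 11/14
IES = 996.0909 / (11/14) = 1267.752 ms

1268 ms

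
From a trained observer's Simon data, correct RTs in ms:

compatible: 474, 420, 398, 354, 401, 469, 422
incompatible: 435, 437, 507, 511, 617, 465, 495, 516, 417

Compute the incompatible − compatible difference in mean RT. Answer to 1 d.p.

M(compatible) = 2938/7 = 419.714
M(incompatible) = 4400/9 = 488.889
Difference = 488.889 − 419.714 = 69.175 ms

69.2 ms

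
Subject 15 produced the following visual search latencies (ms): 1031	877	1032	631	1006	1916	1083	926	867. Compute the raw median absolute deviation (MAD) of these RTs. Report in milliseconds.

Sorted: 631, 867, 877, 926, 1006, 1031, 1032, 1083, 1916 → median = 1006
|x − 1006|: 25, 129, 26, 375, 0, 910, 77, 80, 139
Sorted deviations: 0, 25, 26, 77, 80, 129, 139, 375, 910 → MAD = 80

80 ms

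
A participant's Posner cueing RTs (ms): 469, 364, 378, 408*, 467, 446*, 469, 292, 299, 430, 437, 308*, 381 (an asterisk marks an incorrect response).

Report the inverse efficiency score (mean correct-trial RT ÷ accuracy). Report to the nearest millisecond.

Correct trials (n=10): 469, 364, 378, 467, 469, 292, 299, 430, 437, 381
Mean correct RT = 3986/10 = 398.6000 ms
Proportion correct = 10/13
IES = 398.6000 / (10/13) = 518.180 ms

518 ms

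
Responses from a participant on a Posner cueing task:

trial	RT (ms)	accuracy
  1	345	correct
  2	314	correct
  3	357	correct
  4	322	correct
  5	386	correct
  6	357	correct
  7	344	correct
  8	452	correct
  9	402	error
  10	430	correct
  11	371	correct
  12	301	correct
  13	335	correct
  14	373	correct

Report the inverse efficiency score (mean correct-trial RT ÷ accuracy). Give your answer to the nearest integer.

388 ms

Correct trials (n=13): 345, 314, 357, 322, 386, 357, 344, 452, 430, 371, 301, 335, 373
Mean correct RT = 4687/13 = 360.5385 ms
Proportion correct = 13/14
IES = 360.5385 / (13/14) = 388.272 ms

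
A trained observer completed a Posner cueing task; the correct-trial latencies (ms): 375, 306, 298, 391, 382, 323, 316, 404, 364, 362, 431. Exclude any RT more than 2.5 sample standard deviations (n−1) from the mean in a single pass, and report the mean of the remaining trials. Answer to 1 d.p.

n = 11, ΣRT = 3952, M = 359.273
Σ(x−M)² = 18726.18; s = √(18726.18/10) = 43.274
Cutoffs: 359.273 ± 2.5·43.274 → [251.1, 467.5]
No RTs fall outside the cutoffs; all 11 retained. Mean = 3952/11 = 359.273

359.3 ms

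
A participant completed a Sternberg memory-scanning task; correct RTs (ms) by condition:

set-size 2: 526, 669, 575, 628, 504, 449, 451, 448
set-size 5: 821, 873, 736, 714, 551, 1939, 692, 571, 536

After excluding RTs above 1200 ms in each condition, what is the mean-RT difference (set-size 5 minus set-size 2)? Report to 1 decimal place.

set-size 5: exclude 1939
M(set-size 2) = 4250/8 = 531.250
M(set-size 5) = 5494/8 = 686.750
Difference = 686.750 − 531.250 = 155.500 ms

155.5 ms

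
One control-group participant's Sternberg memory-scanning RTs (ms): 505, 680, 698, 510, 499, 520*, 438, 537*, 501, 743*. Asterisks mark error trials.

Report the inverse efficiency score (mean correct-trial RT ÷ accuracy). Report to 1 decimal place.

781.8 ms

Correct trials (n=7): 505, 680, 698, 510, 499, 438, 501
Mean correct RT = 3831/7 = 547.2857 ms
Proportion correct = 7/10
IES = 547.2857 / (7/10) = 781.837 ms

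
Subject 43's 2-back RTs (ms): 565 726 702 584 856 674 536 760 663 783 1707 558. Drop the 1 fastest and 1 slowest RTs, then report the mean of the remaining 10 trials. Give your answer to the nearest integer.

Sorted: 536, 558, 565, 584, 663, 674, 702, 726, 760, 783, 856, 1707
Drop lowest 1 (536) and highest 1 (1707)
Remaining (n=10): Σ = 6871, mean = 6871/10 = 687.100

687 ms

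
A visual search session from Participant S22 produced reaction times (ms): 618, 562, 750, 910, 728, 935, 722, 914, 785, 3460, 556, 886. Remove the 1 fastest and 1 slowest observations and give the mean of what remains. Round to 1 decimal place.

781.0 ms

Sorted: 556, 562, 618, 722, 728, 750, 785, 886, 910, 914, 935, 3460
Drop lowest 1 (556) and highest 1 (3460)
Remaining (n=10): Σ = 7810, mean = 7810/10 = 781.000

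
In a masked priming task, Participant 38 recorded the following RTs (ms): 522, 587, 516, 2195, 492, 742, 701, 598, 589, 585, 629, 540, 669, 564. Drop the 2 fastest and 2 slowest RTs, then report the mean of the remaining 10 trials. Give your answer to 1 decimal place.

Sorted: 492, 516, 522, 540, 564, 585, 587, 589, 598, 629, 669, 701, 742, 2195
Drop lowest 2 (492, 516) and highest 2 (742, 2195)
Remaining (n=10): Σ = 5984, mean = 5984/10 = 598.400

598.4 ms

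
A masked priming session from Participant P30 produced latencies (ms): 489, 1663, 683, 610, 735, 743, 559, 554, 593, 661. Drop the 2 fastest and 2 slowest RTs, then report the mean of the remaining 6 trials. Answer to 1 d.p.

640.2 ms

Sorted: 489, 554, 559, 593, 610, 661, 683, 735, 743, 1663
Drop lowest 2 (489, 554) and highest 2 (743, 1663)
Remaining (n=6): Σ = 3841, mean = 3841/6 = 640.167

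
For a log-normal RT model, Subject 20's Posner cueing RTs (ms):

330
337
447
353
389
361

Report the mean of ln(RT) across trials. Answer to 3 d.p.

5.907

ln(RT): 5.7991, 5.8201, 6.1026, 5.8665, 5.9636, 5.8889
Σ ln(RT) = 35.4407
Mean = 35.4407/6 = 5.90678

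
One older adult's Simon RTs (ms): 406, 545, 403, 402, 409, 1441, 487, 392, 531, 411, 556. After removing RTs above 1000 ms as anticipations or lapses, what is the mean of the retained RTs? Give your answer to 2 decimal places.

454.20 ms

Excluded: 1441
Retained (n=10): Σ = 4542
Mean = 4542/10 = 454.2000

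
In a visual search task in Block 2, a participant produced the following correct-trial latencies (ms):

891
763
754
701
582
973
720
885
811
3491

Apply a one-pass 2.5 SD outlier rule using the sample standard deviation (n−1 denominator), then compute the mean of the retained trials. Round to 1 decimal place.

n = 10, ΣRT = 10571, M = 1057.100
Σ(x−M)² = 6693242.90; s = √(6693242.90/9) = 862.377
Cutoffs: 1057.100 ± 2.5·862.377 → [-1098.8, 3213.0]
Outside: 3491 → excluded.
Retained (n=9): Σ = 7080, mean = 7080/9 = 786.667

786.7 ms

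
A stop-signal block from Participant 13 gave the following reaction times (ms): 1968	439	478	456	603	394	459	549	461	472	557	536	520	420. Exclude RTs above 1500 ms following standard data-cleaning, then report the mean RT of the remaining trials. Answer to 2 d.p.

488.00 ms

Excluded: 1968
Retained (n=13): Σ = 6344
Mean = 6344/13 = 488.0000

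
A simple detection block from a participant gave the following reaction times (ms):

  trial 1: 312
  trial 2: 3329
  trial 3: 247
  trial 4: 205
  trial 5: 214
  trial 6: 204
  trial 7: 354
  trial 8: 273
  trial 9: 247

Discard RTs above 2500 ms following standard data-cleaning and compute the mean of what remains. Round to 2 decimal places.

Excluded: 3329
Retained (n=8): Σ = 2056
Mean = 2056/8 = 257.0000

257.00 ms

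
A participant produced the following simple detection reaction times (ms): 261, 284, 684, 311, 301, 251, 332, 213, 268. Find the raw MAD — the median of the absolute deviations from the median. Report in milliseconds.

27 ms

Sorted: 213, 251, 261, 268, 284, 301, 311, 332, 684 → median = 284
|x − 284|: 23, 0, 400, 27, 17, 33, 48, 71, 16
Sorted deviations: 0, 16, 17, 23, 27, 33, 48, 71, 400 → MAD = 27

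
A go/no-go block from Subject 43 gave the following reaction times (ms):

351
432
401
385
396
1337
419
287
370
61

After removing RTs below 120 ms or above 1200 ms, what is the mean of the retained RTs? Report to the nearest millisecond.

Excluded: 61, 1337
Retained (n=8): Σ = 3041
Mean = 3041/8 = 380.1250

380 ms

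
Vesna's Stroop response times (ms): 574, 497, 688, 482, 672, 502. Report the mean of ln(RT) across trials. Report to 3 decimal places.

ln(RT): 6.3526, 6.2086, 6.5338, 6.1779, 6.5103, 6.2186
Σ ln(RT) = 38.0018
Mean = 38.0018/6 = 6.33364

6.334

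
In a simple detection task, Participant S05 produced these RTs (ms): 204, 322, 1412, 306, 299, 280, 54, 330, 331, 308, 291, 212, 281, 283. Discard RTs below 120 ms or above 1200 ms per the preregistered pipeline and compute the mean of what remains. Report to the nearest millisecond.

Excluded: 54, 1412
Retained (n=12): Σ = 3447
Mean = 3447/12 = 287.2500

287 ms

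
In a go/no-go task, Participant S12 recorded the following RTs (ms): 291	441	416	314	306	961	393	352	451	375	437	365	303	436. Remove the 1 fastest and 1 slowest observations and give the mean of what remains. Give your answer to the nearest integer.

382 ms

Sorted: 291, 303, 306, 314, 352, 365, 375, 393, 416, 436, 437, 441, 451, 961
Drop lowest 1 (291) and highest 1 (961)
Remaining (n=12): Σ = 4589, mean = 4589/12 = 382.417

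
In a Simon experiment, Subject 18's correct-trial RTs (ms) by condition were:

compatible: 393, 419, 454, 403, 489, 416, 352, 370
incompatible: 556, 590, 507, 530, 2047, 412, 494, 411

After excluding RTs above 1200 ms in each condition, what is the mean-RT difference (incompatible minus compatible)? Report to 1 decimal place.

88.0 ms

incompatible: exclude 2047
M(compatible) = 3296/8 = 412.000
M(incompatible) = 3500/7 = 500.000
Difference = 500.000 − 412.000 = 88.000 ms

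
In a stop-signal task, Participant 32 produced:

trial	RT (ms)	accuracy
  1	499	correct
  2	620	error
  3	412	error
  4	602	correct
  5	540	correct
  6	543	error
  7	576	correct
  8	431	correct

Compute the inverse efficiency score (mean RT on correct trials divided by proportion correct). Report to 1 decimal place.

Correct trials (n=5): 499, 602, 540, 576, 431
Mean correct RT = 2648/5 = 529.6000 ms
Proportion correct = 5/8
IES = 529.6000 / (5/8) = 847.360 ms

847.4 ms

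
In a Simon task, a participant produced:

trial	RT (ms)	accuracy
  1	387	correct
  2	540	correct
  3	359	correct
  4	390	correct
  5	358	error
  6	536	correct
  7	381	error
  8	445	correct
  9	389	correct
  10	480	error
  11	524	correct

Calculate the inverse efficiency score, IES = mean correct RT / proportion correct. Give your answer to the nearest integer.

614 ms

Correct trials (n=8): 387, 540, 359, 390, 536, 445, 389, 524
Mean correct RT = 3570/8 = 446.2500 ms
Proportion correct = 8/11
IES = 446.2500 / (8/11) = 613.594 ms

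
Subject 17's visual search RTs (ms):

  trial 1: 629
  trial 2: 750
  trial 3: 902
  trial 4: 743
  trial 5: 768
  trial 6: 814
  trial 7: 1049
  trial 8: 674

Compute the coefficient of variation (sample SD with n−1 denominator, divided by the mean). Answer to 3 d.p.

0.168

n = 8, Σ = 6329, M = 791.1250
Σ(x−M)² = 123860.875; s = √(123860.875/7) = 133.0203
CV = 133.0203 / 791.1250 = 0.16814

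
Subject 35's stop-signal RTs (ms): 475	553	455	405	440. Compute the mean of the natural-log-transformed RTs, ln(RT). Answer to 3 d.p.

ln(RT): 6.1633, 6.3154, 6.1203, 6.0039, 6.0868
Σ ln(RT) = 30.6896
Mean = 30.6896/5 = 6.13793

6.138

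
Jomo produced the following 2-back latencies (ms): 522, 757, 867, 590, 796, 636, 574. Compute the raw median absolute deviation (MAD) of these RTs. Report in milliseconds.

114 ms

Sorted: 522, 574, 590, 636, 757, 796, 867 → median = 636
|x − 636|: 114, 121, 231, 46, 160, 0, 62
Sorted deviations: 0, 46, 62, 114, 121, 160, 231 → MAD = 114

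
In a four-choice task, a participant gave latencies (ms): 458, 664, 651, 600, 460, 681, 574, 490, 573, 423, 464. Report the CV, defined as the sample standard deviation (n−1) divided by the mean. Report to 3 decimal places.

n = 11, Σ = 6038, M = 548.9091
Σ(x−M)² = 87638.909; s = √(87638.909/10) = 93.6157
CV = 93.6157 / 548.9091 = 0.17055

0.171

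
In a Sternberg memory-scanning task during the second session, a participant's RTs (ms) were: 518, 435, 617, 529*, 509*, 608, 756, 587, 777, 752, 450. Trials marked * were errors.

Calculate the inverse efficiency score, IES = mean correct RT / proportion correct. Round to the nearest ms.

747 ms

Correct trials (n=9): 518, 435, 617, 608, 756, 587, 777, 752, 450
Mean correct RT = 5500/9 = 611.1111 ms
Proportion correct = 9/11
IES = 611.1111 / (9/11) = 746.914 ms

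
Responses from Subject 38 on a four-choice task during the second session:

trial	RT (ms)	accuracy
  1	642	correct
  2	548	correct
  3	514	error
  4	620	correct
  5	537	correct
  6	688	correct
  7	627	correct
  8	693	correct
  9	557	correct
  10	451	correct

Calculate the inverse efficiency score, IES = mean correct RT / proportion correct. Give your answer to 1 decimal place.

662.1 ms

Correct trials (n=9): 642, 548, 620, 537, 688, 627, 693, 557, 451
Mean correct RT = 5363/9 = 595.8889 ms
Proportion correct = 9/10
IES = 595.8889 / (9/10) = 662.099 ms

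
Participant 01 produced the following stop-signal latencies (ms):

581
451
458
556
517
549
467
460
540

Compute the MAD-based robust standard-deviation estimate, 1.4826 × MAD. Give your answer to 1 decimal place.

Sorted: 451, 458, 460, 467, 517, 540, 549, 556, 581 → median = 517
|x − 517| sorted: 0, 23, 32, 39, 50, 57, 59, 64, 66 → MAD = 50
Robust SD ≈ 1.4826 × 50 = 74.130

74.1 ms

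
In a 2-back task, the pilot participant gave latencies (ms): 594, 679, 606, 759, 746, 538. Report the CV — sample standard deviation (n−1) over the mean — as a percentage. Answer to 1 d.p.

13.6%

n = 6, Σ = 3922, M = 653.6667
Σ(x−M)² = 39473.333; s = √(39473.333/5) = 88.8519
CV = 88.8519 / 653.6667 = 0.13593 = 13.593%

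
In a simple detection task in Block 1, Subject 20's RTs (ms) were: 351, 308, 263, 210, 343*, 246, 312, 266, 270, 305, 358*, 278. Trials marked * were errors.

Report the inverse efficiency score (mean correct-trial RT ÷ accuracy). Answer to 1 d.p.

Correct trials (n=10): 351, 308, 263, 210, 246, 312, 266, 270, 305, 278
Mean correct RT = 2809/10 = 280.9000 ms
Proportion correct = 10/12
IES = 280.9000 / (10/12) = 337.080 ms

337.1 ms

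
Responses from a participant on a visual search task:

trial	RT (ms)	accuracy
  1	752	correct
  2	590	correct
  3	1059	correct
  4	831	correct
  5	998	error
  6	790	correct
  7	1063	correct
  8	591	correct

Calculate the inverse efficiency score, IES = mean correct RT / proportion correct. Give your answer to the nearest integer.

Correct trials (n=7): 752, 590, 1059, 831, 790, 1063, 591
Mean correct RT = 5676/7 = 810.8571 ms
Proportion correct = 7/8
IES = 810.8571 / (7/8) = 926.694 ms

927 ms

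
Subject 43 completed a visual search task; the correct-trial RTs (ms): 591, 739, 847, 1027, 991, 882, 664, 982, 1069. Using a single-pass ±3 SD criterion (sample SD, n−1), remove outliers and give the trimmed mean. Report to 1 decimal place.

865.8 ms

n = 9, ΣRT = 7792, M = 865.778
Σ(x−M)² = 229385.56; s = √(229385.56/8) = 169.332
Cutoffs: 865.778 ± 3·169.332 → [357.8, 1373.8]
No RTs fall outside the cutoffs; all 9 retained. Mean = 7792/9 = 865.778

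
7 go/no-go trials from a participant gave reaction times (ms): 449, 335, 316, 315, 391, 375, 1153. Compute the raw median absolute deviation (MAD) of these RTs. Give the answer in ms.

59 ms

Sorted: 315, 316, 335, 375, 391, 449, 1153 → median = 375
|x − 375|: 74, 40, 59, 60, 16, 0, 778
Sorted deviations: 0, 16, 40, 59, 60, 74, 778 → MAD = 59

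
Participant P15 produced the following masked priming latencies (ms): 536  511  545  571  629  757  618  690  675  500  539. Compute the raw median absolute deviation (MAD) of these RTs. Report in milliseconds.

Sorted: 500, 511, 536, 539, 545, 571, 618, 629, 675, 690, 757 → median = 571
|x − 571|: 35, 60, 26, 0, 58, 186, 47, 119, 104, 71, 32
Sorted deviations: 0, 26, 32, 35, 47, 58, 60, 71, 104, 119, 186 → MAD = 58

58 ms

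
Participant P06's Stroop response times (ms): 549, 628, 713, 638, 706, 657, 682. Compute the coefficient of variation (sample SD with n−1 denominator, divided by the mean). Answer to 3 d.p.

0.086

n = 7, Σ = 4573, M = 653.2857
Σ(x−M)² = 18931.429; s = √(18931.429/6) = 56.1715
CV = 56.1715 / 653.2857 = 0.08598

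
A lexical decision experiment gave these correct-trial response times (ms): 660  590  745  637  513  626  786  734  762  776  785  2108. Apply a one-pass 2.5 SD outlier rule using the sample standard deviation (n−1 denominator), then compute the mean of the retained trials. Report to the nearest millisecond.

n = 12, ΣRT = 9722, M = 810.167
Σ(x−M)² = 1922359.67; s = √(1922359.67/11) = 418.043
Cutoffs: 810.167 ± 2.5·418.043 → [-234.9, 1855.3]
Outside: 2108 → excluded.
Retained (n=11): Σ = 7614, mean = 7614/11 = 692.182

692 ms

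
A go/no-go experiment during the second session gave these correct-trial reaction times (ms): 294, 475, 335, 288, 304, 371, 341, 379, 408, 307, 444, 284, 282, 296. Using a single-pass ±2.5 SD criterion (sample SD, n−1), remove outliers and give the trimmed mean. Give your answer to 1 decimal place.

n = 14, ΣRT = 4808, M = 343.429
Σ(x−M)² = 51649.43; s = √(51649.43/13) = 63.032
Cutoffs: 343.429 ± 2.5·63.032 → [185.8, 501.0]
No RTs fall outside the cutoffs; all 14 retained. Mean = 4808/14 = 343.429

343.4 ms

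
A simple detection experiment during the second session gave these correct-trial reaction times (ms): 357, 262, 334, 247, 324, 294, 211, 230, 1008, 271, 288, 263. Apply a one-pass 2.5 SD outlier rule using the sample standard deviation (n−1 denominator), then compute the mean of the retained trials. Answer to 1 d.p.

n = 12, ΣRT = 4089, M = 340.750
Σ(x−M)² = 505782.25; s = √(505782.25/11) = 214.430
Cutoffs: 340.750 ± 2.5·214.430 → [-195.3, 876.8]
Outside: 1008 → excluded.
Retained (n=11): Σ = 3081, mean = 3081/11 = 280.091

280.1 ms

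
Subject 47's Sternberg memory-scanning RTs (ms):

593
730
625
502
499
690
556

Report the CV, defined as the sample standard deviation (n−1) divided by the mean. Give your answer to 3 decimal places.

n = 7, Σ = 4195, M = 599.2857
Σ(x−M)² = 47411.429; s = √(47411.429/6) = 88.8927
CV = 88.8927 / 599.2857 = 0.14833

0.148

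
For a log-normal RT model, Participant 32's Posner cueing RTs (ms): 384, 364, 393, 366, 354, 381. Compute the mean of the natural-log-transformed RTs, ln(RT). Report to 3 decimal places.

5.923

ln(RT): 5.9506, 5.8972, 5.9738, 5.9026, 5.8693, 5.9428
Σ ln(RT) = 35.5363
Mean = 35.5363/6 = 5.92272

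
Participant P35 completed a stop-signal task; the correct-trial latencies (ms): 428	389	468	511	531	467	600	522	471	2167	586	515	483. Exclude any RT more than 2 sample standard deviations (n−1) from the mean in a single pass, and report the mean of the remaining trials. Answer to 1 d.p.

497.6 ms

n = 13, ΣRT = 8138, M = 626.000
Σ(x−M)² = 2612436.00; s = √(2612436.00/12) = 466.587
Cutoffs: 626.000 ± 2·466.587 → [-307.2, 1559.2]
Outside: 2167 → excluded.
Retained (n=12): Σ = 5971, mean = 5971/12 = 497.583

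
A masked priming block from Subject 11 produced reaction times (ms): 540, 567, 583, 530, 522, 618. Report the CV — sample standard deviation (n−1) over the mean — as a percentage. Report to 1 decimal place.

n = 6, Σ = 3360, M = 560.0000
Σ(x−M)² = 6686.000; s = √(6686.000/5) = 36.5677
CV = 36.5677 / 560.0000 = 0.06530 = 6.530%

6.5%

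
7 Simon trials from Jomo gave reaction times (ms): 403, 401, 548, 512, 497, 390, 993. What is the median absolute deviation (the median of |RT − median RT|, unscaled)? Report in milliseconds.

Sorted: 390, 401, 403, 497, 512, 548, 993 → median = 497
|x − 497|: 94, 96, 51, 15, 0, 107, 496
Sorted deviations: 0, 15, 51, 94, 96, 107, 496 → MAD = 94

94 ms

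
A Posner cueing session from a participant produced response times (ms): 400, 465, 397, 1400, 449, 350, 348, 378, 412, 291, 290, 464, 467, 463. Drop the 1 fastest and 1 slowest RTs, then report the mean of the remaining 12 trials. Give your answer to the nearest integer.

407 ms

Sorted: 290, 291, 348, 350, 378, 397, 400, 412, 449, 463, 464, 465, 467, 1400
Drop lowest 1 (290) and highest 1 (1400)
Remaining (n=12): Σ = 4884, mean = 4884/12 = 407.000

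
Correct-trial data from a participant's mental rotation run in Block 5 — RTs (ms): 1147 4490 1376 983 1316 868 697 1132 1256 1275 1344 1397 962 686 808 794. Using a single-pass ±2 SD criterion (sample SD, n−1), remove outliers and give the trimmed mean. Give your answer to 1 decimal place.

n = 16, ΣRT = 20531, M = 1283.188
Σ(x−M)² = 11883210.44; s = √(11883210.44/15) = 890.064
Cutoffs: 1283.188 ± 2·890.064 → [-496.9, 3063.3]
Outside: 4490 → excluded.
Retained (n=15): Σ = 16041, mean = 16041/15 = 1069.400

1069.4 ms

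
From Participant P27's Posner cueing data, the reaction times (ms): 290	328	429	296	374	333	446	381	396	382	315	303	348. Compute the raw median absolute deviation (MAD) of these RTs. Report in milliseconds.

Sorted: 290, 296, 303, 315, 328, 333, 348, 374, 381, 382, 396, 429, 446 → median = 348
|x − 348|: 58, 20, 81, 52, 26, 15, 98, 33, 48, 34, 33, 45, 0
Sorted deviations: 0, 15, 20, 26, 33, 33, 34, 45, 48, 52, 58, 81, 98 → MAD = 34

34 ms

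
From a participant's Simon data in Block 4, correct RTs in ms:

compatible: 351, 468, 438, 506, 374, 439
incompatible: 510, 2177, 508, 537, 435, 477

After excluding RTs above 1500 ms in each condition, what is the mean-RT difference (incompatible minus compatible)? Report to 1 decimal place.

incompatible: exclude 2177
M(compatible) = 2576/6 = 429.333
M(incompatible) = 2467/5 = 493.400
Difference = 493.400 − 429.333 = 64.067 ms

64.1 ms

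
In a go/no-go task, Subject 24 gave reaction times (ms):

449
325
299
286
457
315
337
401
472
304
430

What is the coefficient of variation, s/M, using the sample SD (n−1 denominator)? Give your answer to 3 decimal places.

n = 11, Σ = 4075, M = 370.4545
Σ(x−M)² = 51364.727; s = √(51364.727/10) = 71.6692
CV = 71.6692 / 370.4545 = 0.19346

0.193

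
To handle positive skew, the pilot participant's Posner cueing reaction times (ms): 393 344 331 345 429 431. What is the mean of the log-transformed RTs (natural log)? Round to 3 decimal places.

5.931

ln(RT): 5.9738, 5.8406, 5.8021, 5.8435, 6.0615, 6.0661
Σ ln(RT) = 35.5877
Mean = 35.5877/6 = 5.93128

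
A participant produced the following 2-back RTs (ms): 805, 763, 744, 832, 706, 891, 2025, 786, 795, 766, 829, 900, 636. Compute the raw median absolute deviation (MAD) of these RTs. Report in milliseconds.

37 ms

Sorted: 636, 706, 744, 763, 766, 786, 795, 805, 829, 832, 891, 900, 2025 → median = 795
|x − 795|: 10, 32, 51, 37, 89, 96, 1230, 9, 0, 29, 34, 105, 159
Sorted deviations: 0, 9, 10, 29, 32, 34, 37, 51, 89, 96, 105, 159, 1230 → MAD = 37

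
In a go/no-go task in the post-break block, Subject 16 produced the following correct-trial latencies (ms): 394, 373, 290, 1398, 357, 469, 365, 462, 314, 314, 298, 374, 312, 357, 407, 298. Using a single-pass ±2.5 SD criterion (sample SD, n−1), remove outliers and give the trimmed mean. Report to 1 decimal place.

358.9 ms

n = 16, ΣRT = 6782, M = 423.875
Σ(x−M)² = 1057345.75; s = √(1057345.75/15) = 265.499
Cutoffs: 423.875 ± 2.5·265.499 → [-239.9, 1087.6]
Outside: 1398 → excluded.
Retained (n=15): Σ = 5384, mean = 5384/15 = 358.933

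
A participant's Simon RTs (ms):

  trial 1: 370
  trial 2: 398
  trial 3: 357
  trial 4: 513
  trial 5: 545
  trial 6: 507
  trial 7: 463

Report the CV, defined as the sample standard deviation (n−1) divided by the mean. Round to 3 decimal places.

0.168

n = 7, Σ = 3153, M = 450.4286
Σ(x−M)² = 34163.714; s = √(34163.714/6) = 75.4583
CV = 75.4583 / 450.4286 = 0.16753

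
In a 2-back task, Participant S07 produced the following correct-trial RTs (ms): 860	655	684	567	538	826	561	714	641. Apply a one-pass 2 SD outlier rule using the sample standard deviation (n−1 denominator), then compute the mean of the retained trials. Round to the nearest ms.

672 ms

n = 9, ΣRT = 6046, M = 671.778
Σ(x−M)² = 103519.56; s = √(103519.56/8) = 113.754
Cutoffs: 671.778 ± 2·113.754 → [444.3, 899.3]
No RTs fall outside the cutoffs; all 9 retained. Mean = 6046/9 = 671.778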